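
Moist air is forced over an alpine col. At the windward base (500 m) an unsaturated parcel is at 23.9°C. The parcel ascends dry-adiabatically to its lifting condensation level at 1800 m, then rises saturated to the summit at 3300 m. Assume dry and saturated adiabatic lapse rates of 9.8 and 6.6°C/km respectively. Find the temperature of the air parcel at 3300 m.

Dry to 1800 m: -9.8 × 1.3 km = -12.74°C, so T = 11.16°C.
Saturated to 3300 m: -6.6 × 1.5 km = -9.9°C, so T = 1.26°C.

1.26°C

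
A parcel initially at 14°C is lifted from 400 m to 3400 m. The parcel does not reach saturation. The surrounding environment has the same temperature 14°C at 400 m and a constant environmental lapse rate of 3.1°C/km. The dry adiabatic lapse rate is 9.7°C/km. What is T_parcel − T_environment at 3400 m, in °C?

Parcel:
  400–3400 m, dry: Δz = 3 km ⇒ ΔT = -29.1°C; T = -15.1°C
Environment:
  400–3400 m, environment: Δz = 3 km ⇒ ΔT = -9.3°C; T = 4.7°C
T_parcel − T_env = -15.1 − 4.7 = -19.8°C

-19.8°C (parcel cooler than environment)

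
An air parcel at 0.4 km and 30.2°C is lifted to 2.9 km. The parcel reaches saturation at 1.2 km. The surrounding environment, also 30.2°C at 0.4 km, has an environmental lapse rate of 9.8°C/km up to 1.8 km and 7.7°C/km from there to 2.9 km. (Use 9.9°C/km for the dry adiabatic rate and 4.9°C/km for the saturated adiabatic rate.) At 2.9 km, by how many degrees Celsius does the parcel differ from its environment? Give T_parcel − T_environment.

Parcel:
  Dry to 1200 m: -9.9 × 0.8 km = -7.92°C, so T = 22.28°C.
  Saturated to 2900 m: -4.9 × 1.7 km = -8.33°C, so T = 13.95°C.
Environment:
  Environment, lower layer to 1800 m: -9.8 × 1.4 km = -13.72°C, so T = 16.48°C.
  Environment, upper layer to 2900 m: -7.7 × 1.1 km = -8.47°C, so T = 8.01°C.
T_parcel − T_env = 13.95 − 8.01 = +5.94°C

+5.94°C (parcel warmer than environment)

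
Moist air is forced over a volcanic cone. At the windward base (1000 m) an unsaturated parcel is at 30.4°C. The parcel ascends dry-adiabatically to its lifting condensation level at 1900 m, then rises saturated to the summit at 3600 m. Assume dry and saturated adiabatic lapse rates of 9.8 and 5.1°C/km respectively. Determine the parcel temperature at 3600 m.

1000 → 1900 m (dry, 9.8°C/km): ΔT = -9.8 × 0.9 = -8.82°C → T = 21.58°C
1900 → 3600 m (saturated, 5.1°C/km): ΔT = -5.1 × 1.7 = -8.67°C → T = 12.91°C

12.91°C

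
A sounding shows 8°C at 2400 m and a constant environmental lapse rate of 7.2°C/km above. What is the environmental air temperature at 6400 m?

-20.8°C

From 2400 m to 6400 m (environmental): cools by 7.2 × 4 = 28.8°C, giving -20.8°C.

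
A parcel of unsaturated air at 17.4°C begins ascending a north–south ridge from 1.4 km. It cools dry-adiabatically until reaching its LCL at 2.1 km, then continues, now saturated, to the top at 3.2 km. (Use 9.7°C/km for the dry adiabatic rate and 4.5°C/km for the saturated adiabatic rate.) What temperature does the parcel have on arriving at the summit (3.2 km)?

Dry to 2100 m: -9.7 × 0.7 km = -6.79°C, so T = 10.61°C.
Saturated to 3200 m: -4.5 × 1.1 km = -4.95°C, so T = 5.66°C.

5.66°C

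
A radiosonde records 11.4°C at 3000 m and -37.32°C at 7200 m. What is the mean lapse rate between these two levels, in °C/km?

11.6°C/km

Γ = −ΔT/Δz = (11.4 − (-37.32)) / (7200 − 3000) m
  = 48.72°C / 4.2 km = 11.6°C/km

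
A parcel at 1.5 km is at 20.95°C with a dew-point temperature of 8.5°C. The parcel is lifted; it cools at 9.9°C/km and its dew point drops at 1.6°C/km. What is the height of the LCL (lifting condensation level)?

3 km

T and T_d converge at 9.9 − 1.6 = 8.3°C per km
Height above start = (20.95 − 8.5) / 8.3 = 1.5 km
LCL altitude = 1500 m + 1500 m = 3000 m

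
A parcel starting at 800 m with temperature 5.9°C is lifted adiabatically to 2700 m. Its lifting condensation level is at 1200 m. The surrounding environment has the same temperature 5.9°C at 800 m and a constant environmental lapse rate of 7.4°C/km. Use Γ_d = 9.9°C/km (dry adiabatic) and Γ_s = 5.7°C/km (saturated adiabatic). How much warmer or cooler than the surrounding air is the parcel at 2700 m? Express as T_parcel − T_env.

Parcel:
  800–1200 m, dry: Δz = 0.4 km ⇒ ΔT = -3.96°C; T = 1.94°C
  1200–2700 m, saturated: Δz = 1.5 km ⇒ ΔT = -8.55°C; T = -6.61°C
Environment:
  800–2700 m, environment: Δz = 1.9 km ⇒ ΔT = -14.06°C; T = -8.16°C
T_parcel − T_env = -6.61 − (-8.16) = +1.55°C

+1.55°C (parcel warmer than environment)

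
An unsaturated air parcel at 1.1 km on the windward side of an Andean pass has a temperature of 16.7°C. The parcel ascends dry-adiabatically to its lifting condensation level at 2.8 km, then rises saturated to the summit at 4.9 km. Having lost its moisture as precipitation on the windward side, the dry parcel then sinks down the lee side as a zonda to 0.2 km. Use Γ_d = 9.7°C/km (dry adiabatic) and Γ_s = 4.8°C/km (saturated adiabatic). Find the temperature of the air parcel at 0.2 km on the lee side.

35.72°C

1100 → 2800 m (dry, 9.7°C/km): ΔT = -9.7 × 1.7 = -16.49°C → T = 0.21°C
2800 → 4900 m (saturated, 4.8°C/km): ΔT = -4.8 × 2.1 = -10.08°C → T = -9.87°C
4900 → 200 m (dry descent, 9.7°C/km): ΔT = +9.7 × 4.7 = +45.59°C → T = 35.72°C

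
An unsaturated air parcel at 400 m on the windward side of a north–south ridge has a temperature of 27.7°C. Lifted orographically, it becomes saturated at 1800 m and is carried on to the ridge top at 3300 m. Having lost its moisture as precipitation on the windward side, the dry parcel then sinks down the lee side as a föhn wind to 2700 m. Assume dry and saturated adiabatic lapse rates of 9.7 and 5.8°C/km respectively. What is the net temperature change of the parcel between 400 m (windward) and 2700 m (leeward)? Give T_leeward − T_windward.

-16.46°C

400 → 1800 m (dry, 9.7°C/km): ΔT = -9.7 × 1.4 = -13.58°C → T = 14.12°C
1800 → 3300 m (saturated, 5.8°C/km): ΔT = -5.8 × 1.5 = -8.7°C → T = 5.42°C
3300 → 2700 m (dry descent, 9.7°C/km): ΔT = +9.7 × 0.6 = +5.82°C → T = 11.24°C
Net change vs windward start: 11.24 − 27.7 = -16.46°C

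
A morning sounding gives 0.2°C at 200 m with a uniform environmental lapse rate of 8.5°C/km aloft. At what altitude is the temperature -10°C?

1400 m

Height above start = (0.2 − (-10)) / 8.5 = 1.2 km
Altitude = 200 m + 1200 m = 1400 m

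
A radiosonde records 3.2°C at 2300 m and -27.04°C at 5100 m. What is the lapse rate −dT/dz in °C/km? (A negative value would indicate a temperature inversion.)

10.8°C/km

Γ = −ΔT/Δz = (3.2 − (-27.04)) / (5100 − 2300) m
  = 30.24°C / 2.8 km = 10.8°C/km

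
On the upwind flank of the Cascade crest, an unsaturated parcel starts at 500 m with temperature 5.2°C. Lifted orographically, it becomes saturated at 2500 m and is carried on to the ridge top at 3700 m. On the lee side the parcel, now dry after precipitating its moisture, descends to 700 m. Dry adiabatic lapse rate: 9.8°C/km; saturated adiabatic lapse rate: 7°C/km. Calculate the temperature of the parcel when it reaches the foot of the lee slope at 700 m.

500–2500 m, dry: Δz = 2 km ⇒ ΔT = -19.6°C; T = -14.4°C
2500–3700 m, saturated: Δz = 1.2 km ⇒ ΔT = -8.4°C; T = -22.8°C
3700–700 m, dry descent: Δz = 3 km ⇒ ΔT = +29.4°C; T = 6.6°C

6.6°C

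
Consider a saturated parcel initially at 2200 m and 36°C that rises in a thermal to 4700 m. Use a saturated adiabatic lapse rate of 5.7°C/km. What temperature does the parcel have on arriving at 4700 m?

2200 → 4700 m (saturated adiabatic, 5.7°C/km): ΔT = -5.7 × 2.5 = -14.25°C → T = 21.75°C

21.75°C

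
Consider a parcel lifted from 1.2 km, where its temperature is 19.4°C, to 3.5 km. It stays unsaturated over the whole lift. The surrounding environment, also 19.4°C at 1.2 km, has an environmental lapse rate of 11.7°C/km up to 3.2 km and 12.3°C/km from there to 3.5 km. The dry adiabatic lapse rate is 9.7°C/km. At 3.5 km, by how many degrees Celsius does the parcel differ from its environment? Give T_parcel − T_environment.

+4.78°C (parcel warmer than environment)

Parcel:
  1200–3500 m, dry: Δz = 2.3 km ⇒ ΔT = -22.31°C; T = -2.91°C
Environment:
  1200–3200 m, environment, lower layer: Δz = 2 km ⇒ ΔT = -23.4°C; T = -4°C
  3200–3500 m, environment, upper layer: Δz = 0.3 km ⇒ ΔT = -3.69°C; T = -7.69°C
T_parcel − T_env = -2.91 − (-7.69) = +4.78°C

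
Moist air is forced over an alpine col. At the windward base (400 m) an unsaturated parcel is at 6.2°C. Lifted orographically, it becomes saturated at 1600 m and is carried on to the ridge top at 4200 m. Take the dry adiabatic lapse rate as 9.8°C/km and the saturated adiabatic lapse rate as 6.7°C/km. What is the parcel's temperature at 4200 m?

From 400 m to 1600 m (dry): cools by 9.8 × 1.2 = 11.76°C, giving -5.56°C.
From 1600 m to 4200 m (saturated): cools by 6.7 × 2.6 = 17.42°C, giving -22.98°C.

-22.98°C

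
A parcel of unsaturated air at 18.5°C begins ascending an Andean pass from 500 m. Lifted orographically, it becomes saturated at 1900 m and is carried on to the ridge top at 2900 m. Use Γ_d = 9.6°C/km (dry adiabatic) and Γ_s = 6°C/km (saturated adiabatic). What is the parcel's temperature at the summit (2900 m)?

-0.94°C

From 500 m to 1900 m (dry): cools by 9.6 × 1.4 = 13.44°C, giving 5.06°C.
From 1900 m to 2900 m (saturated): cools by 6 × 1 = 6°C, giving -0.94°C.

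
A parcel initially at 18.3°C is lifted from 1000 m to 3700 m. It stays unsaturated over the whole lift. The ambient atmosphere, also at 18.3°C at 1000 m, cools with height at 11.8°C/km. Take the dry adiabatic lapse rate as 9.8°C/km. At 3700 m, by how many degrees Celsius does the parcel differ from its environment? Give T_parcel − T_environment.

Parcel:
  1000–3700 m, dry: Δz = 2.7 km ⇒ ΔT = -26.46°C; T = -8.16°C
Environment:
  1000–3700 m, environment: Δz = 2.7 km ⇒ ΔT = -31.86°C; T = -13.56°C
T_parcel − T_env = -8.16 − (-13.56) = +5.4°C

+5.4°C (parcel warmer than environment)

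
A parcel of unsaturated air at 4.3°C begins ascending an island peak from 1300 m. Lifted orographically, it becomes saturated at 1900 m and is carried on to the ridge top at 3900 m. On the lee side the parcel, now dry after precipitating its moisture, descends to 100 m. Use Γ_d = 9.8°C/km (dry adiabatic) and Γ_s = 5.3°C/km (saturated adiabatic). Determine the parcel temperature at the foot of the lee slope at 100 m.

25.06°C

1300 → 1900 m (dry, 9.8°C/km): ΔT = -9.8 × 0.6 = -5.88°C → T = -1.58°C
1900 → 3900 m (saturated, 5.3°C/km): ΔT = -5.3 × 2 = -10.6°C → T = -12.18°C
3900 → 100 m (dry descent, 9.8°C/km): ΔT = +9.8 × 3.8 = +37.24°C → T = 25.06°C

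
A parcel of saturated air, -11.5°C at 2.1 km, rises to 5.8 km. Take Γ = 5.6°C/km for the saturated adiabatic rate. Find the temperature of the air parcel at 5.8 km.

Saturated adiabatic to 5800 m: -5.6 × 3.7 km = -20.72°C, so T = -32.22°C.

-32.22°C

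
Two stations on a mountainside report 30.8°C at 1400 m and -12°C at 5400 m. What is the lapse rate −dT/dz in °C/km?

Γ = −ΔT/Δz = (30.8 − (-12)) / (5400 − 1400) m
  = 42.8°C / 4 km = 10.7°C/km

10.7°C/km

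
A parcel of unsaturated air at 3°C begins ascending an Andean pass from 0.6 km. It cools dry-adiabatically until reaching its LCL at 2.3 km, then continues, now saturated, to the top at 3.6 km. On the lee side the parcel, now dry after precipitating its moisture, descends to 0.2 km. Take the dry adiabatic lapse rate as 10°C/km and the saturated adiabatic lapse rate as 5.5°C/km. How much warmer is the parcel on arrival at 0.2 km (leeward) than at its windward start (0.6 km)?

From 600 m to 2300 m (dry): cools by 10 × 1.7 = 17°C, giving -14°C.
From 2300 m to 3600 m (saturated): cools by 5.5 × 1.3 = 7.15°C, giving -21.15°C.
From 3600 m to 200 m (dry descent): warms by 10 × 3.4 = 34°C, giving 12.85°C.
Net change vs windward start: 12.85 − 3 = +9.85°C

+9.85°C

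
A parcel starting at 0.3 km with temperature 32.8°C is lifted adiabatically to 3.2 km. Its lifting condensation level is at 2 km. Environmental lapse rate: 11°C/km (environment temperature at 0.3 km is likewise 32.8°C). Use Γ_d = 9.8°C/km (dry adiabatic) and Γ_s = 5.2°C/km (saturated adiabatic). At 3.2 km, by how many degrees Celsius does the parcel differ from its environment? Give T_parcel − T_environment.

+9°C (parcel warmer than environment)

Parcel:
  From 300 m to 2000 m (dry): cools by 9.8 × 1.7 = 16.66°C, giving 16.14°C.
  From 2000 m to 3200 m (saturated): cools by 5.2 × 1.2 = 6.24°C, giving 9.9°C.
Environment:
  From 300 m to 3200 m (environment): cools by 11 × 2.9 = 31.9°C, giving 0.9°C.
T_parcel − T_env = 9.9 − 0.9 = +9°C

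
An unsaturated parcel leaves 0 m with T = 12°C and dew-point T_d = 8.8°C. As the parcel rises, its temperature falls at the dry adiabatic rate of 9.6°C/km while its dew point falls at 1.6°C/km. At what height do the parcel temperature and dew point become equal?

400 m

T and T_d converge at 9.6 − 1.6 = 8°C per km
Height above start = (12 − 8.8) / 8 = 0.4 km
LCL altitude = 0 m + 400 m = 400 m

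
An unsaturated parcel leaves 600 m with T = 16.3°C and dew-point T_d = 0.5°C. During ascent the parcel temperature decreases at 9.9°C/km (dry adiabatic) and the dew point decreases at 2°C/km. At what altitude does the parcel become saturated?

2600 m

T and T_d converge at 9.9 − 2 = 7.9°C per km
Height above start = (16.3 − 0.5) / 7.9 = 2 km
LCL altitude = 600 m + 2000 m = 2600 m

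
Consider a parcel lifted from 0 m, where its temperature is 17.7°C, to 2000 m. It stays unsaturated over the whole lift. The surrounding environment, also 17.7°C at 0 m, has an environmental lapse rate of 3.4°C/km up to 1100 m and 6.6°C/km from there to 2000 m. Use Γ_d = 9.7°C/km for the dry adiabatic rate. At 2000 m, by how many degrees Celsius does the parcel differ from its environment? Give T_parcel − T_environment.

Parcel:
  From 0 m to 2000 m (dry): cools by 9.7 × 2 = 19.4°C, giving -1.7°C.
Environment:
  From 0 m to 1100 m (environment, lower layer): cools by 3.4 × 1.1 = 3.74°C, giving 13.96°C.
  From 1100 m to 2000 m (environment, upper layer): cools by 6.6 × 0.9 = 5.94°C, giving 8.02°C.
T_parcel − T_env = -1.7 − 8.02 = -9.72°C

-9.72°C (parcel cooler than environment)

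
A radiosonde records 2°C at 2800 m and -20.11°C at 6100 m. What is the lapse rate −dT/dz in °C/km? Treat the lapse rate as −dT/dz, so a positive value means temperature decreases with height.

6.7°C/km

Γ = −ΔT/Δz = (2 − (-20.11)) / (6100 − 2800) m
  = 22.11°C / 3.3 km = 6.7°C/km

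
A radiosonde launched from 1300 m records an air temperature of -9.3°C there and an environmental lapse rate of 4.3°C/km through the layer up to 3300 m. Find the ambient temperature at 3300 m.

-17.9°C

From 1300 m to 3300 m (environmental): cools by 4.3 × 2 = 8.6°C, giving -17.9°C.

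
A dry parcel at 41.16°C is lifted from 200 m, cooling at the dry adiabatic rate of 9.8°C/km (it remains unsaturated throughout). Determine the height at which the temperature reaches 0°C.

Height above start = (41.16 − 0) / 9.8 = 4.2 km
Altitude = 200 m + 4200 m = 4400 m

4400 m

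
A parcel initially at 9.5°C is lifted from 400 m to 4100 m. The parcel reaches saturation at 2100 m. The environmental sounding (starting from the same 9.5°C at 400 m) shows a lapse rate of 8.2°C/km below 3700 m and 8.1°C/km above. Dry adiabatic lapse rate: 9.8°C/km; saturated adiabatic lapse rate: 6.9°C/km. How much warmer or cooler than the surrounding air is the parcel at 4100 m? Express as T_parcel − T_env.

Parcel:
  Dry to 2100 m: -9.8 × 1.7 km = -16.66°C, so T = -7.16°C.
  Saturated to 4100 m: -6.9 × 2 km = -13.8°C, so T = -20.96°C.
Environment:
  Environment, lower layer to 3700 m: -8.2 × 3.3 km = -27.06°C, so T = -17.56°C.
  Environment, upper layer to 4100 m: -8.1 × 0.4 km = -3.24°C, so T = -20.8°C.
T_parcel − T_env = -20.96 − (-20.8) = -0.16°C

-0.16°C (parcel cooler than environment)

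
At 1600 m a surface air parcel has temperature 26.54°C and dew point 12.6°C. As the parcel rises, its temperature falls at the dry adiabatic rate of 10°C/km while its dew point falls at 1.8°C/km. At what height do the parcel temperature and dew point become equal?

T and T_d converge at 10 − 1.8 = 8.2°C per km
Height above start = (26.54 − 12.6) / 8.2 = 1.7 km
LCL altitude = 1600 m + 1700 m = 3300 m

3300 m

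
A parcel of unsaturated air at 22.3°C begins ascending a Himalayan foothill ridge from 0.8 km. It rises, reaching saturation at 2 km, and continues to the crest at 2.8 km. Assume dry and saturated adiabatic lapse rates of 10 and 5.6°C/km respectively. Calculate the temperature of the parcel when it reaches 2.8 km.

5.82°C

800–2000 m, dry: Δz = 1.2 km ⇒ ΔT = -12°C; T = 10.3°C
2000–2800 m, saturated: Δz = 0.8 km ⇒ ΔT = -4.48°C; T = 5.82°C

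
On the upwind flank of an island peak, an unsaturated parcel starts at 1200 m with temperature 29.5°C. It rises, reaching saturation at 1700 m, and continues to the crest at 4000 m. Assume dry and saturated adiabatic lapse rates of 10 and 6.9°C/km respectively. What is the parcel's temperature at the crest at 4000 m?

8.63°C

From 1200 m to 1700 m (dry): cools by 10 × 0.5 = 5°C, giving 24.5°C.
From 1700 m to 4000 m (saturated): cools by 6.9 × 2.3 = 15.87°C, giving 8.63°C.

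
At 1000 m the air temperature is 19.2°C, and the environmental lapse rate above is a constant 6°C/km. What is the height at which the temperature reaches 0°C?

4200 m

Height above start = (19.2 − 0) / 6 = 3.2 km
Altitude = 1000 m + 3200 m = 4200 m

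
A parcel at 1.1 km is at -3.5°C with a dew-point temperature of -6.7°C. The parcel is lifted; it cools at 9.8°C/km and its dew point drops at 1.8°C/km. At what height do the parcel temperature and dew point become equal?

T and T_d converge at 9.8 − 1.8 = 8°C per km
Height above start = (-3.5 − (-6.7)) / 8 = 0.4 km
LCL altitude = 1100 m + 400 m = 1500 m

1.5 km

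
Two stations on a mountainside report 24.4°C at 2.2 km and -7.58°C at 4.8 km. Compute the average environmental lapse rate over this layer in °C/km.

12.3°C/km

Γ = −ΔT/Δz = (24.4 − (-7.58)) / (4800 − 2200) m
  = 31.98°C / 2.6 km = 12.3°C/km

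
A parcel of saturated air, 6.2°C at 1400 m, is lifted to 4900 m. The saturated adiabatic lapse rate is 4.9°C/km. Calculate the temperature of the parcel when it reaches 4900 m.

1400 → 4900 m (saturated adiabatic, 4.9°C/km): ΔT = -4.9 × 3.5 = -17.15°C → T = -10.95°C

-10.95°C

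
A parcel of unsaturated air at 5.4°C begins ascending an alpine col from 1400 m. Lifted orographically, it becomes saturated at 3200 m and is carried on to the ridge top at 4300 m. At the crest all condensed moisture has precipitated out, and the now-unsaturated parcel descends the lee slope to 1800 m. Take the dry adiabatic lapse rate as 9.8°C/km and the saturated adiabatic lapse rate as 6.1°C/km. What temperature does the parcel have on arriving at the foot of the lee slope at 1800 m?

5.55°C

1400 → 3200 m (dry, 9.8°C/km): ΔT = -9.8 × 1.8 = -17.64°C → T = -12.24°C
3200 → 4300 m (saturated, 6.1°C/km): ΔT = -6.1 × 1.1 = -6.71°C → T = -18.95°C
4300 → 1800 m (dry descent, 9.8°C/km): ΔT = +9.8 × 2.5 = +24.5°C → T = 5.55°C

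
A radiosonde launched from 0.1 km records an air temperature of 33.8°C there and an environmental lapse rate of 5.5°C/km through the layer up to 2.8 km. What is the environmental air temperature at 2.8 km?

18.95°C

100 → 2800 m (environmental, 5.5°C/km): ΔT = -5.5 × 2.7 = -14.85°C → T = 18.95°C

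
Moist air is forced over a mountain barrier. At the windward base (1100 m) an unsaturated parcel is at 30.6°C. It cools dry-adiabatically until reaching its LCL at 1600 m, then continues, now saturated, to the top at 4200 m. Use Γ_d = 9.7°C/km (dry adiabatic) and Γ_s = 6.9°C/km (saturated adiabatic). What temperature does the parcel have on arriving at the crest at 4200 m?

7.81°C

1100–1600 m, dry: Δz = 0.5 km ⇒ ΔT = -4.85°C; T = 25.75°C
1600–4200 m, saturated: Δz = 2.6 km ⇒ ΔT = -17.94°C; T = 7.81°C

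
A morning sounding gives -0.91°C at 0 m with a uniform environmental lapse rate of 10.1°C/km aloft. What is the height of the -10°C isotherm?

900 m

Height above start = (-0.91 − (-10)) / 10.1 = 0.9 km
Altitude = 0 m + 900 m = 900 m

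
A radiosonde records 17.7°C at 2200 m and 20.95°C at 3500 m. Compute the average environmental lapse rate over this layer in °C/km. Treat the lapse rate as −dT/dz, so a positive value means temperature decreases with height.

Γ = −ΔT/Δz = (17.7 − 20.95) / (3500 − 2200) m
  = -3.25°C / 1.3 km = -2.5°C/km

-2.5°C/km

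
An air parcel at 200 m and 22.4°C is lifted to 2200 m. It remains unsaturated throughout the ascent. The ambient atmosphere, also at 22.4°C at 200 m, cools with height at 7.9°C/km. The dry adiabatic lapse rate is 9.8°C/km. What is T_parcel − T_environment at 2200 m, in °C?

-3.8°C (parcel cooler than environment)

Parcel:
  Dry to 2200 m: -9.8 × 2 km = -19.6°C, so T = 2.8°C.
Environment:
  Environment to 2200 m: -7.9 × 2 km = -15.8°C, so T = 6.6°C.
T_parcel − T_env = 2.8 − 6.6 = -3.8°C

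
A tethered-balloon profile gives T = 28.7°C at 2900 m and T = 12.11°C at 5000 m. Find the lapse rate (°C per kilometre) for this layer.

7.9°C/km

Γ = −ΔT/Δz = (28.7 − 12.11) / (5000 − 2900) m
  = 16.59°C / 2.1 km = 7.9°C/km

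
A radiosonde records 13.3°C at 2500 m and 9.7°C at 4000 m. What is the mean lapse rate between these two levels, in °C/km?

Γ = −ΔT/Δz = (13.3 − 9.7) / (4000 − 2500) m
  = 3.6°C / 1.5 km = 2.4°C/km

2.4°C/km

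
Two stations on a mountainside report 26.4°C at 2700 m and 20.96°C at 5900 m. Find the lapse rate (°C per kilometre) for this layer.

1.7°C/km

Γ = −ΔT/Δz = (26.4 − 20.96) / (5900 − 2700) m
  = 5.44°C / 3.2 km = 1.7°C/km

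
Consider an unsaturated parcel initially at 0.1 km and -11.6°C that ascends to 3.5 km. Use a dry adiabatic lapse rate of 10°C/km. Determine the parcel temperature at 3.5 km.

-45.6°C

From 100 m to 3500 m (dry adiabatic): cools by 10 × 3.4 = 34°C, giving -45.6°C.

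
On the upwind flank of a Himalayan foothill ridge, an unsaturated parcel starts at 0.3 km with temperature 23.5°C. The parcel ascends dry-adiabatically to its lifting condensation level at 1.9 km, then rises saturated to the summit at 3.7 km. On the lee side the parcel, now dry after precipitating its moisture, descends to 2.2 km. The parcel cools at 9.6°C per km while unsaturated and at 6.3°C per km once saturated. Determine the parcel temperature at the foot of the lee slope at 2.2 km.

11.2°C

Dry to 1900 m: -9.6 × 1.6 km = -15.36°C, so T = 8.14°C.
Saturated to 3700 m: -6.3 × 1.8 km = -11.34°C, so T = -3.2°C.
Dry descent to 2200 m: +9.6 × 1.5 km = +14.4°C, so T = 11.2°C.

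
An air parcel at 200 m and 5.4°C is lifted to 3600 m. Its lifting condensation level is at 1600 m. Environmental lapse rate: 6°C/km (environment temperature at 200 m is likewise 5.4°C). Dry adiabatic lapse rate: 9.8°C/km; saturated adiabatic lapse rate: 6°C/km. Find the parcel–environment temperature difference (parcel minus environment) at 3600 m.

Parcel:
  Dry to 1600 m: -9.8 × 1.4 km = -13.72°C, so T = -8.32°C.
  Saturated to 3600 m: -6 × 2 km = -12°C, so T = -20.32°C.
Environment:
  Environment to 3600 m: -6 × 3.4 km = -20.4°C, so T = -15°C.
T_parcel − T_env = -20.32 − (-15) = -5.32°C

-5.32°C (parcel cooler than environment)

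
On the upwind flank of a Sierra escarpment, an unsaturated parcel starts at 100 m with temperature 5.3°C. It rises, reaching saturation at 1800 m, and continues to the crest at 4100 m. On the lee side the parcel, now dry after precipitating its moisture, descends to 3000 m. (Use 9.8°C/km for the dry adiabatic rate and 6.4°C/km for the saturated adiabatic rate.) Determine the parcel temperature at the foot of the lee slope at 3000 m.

Dry to 1800 m: -9.8 × 1.7 km = -16.66°C, so T = -11.36°C.
Saturated to 4100 m: -6.4 × 2.3 km = -14.72°C, so T = -26.08°C.
Dry descent to 3000 m: +9.8 × 1.1 km = +10.78°C, so T = -15.3°C.

-15.3°C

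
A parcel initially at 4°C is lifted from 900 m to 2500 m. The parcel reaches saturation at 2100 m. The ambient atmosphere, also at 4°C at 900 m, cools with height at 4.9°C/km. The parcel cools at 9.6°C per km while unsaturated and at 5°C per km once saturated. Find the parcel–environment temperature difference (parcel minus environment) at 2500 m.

-5.68°C (parcel cooler than environment)

Parcel:
  900–2100 m, dry: Δz = 1.2 km ⇒ ΔT = -11.52°C; T = -7.52°C
  2100–2500 m, saturated: Δz = 0.4 km ⇒ ΔT = -2°C; T = -9.52°C
Environment:
  900–2500 m, environment: Δz = 1.6 km ⇒ ΔT = -7.84°C; T = -3.84°C
T_parcel − T_env = -9.52 − (-3.84) = -5.68°C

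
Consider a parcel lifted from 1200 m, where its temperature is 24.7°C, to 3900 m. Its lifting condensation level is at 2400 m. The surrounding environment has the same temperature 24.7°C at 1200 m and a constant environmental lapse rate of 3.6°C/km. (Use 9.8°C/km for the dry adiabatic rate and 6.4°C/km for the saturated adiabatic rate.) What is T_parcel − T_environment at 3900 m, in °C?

Parcel:
  From 1200 m to 2400 m (dry): cools by 9.8 × 1.2 = 11.76°C, giving 12.94°C.
  From 2400 m to 3900 m (saturated): cools by 6.4 × 1.5 = 9.6°C, giving 3.34°C.
Environment:
  From 1200 m to 3900 m (environment): cools by 3.6 × 2.7 = 9.72°C, giving 14.98°C.
T_parcel − T_env = 3.34 − 14.98 = -11.64°C

-11.64°C (parcel cooler than environment)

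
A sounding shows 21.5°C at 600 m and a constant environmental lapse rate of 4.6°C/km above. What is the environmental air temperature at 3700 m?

Environmental to 3700 m: -4.6 × 3.1 km = -14.26°C, so T = 7.24°C.

7.24°C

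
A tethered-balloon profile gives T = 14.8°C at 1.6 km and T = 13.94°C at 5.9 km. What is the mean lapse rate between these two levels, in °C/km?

0.2°C/km

Γ = −ΔT/Δz = (14.8 − 13.94) / (5900 − 1600) m
  = 0.86°C / 4.3 km = 0.2°C/km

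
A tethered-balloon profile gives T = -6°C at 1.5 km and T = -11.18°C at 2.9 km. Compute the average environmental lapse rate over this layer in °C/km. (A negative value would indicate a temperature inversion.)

3.7°C/km

Γ = −ΔT/Δz = (-6 − (-11.18)) / (2900 − 1500) m
  = 5.18°C / 1.4 km = 3.7°C/km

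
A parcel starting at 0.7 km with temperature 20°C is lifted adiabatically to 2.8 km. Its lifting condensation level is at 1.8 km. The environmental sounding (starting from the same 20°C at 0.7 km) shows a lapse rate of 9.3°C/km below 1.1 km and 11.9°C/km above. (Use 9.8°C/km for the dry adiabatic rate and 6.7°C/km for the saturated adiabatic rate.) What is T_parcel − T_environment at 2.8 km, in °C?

+6.47°C (parcel warmer than environment)

Parcel:
  From 700 m to 1800 m (dry): cools by 9.8 × 1.1 = 10.78°C, giving 9.22°C.
  From 1800 m to 2800 m (saturated): cools by 6.7 × 1 = 6.7°C, giving 2.52°C.
Environment:
  From 700 m to 1100 m (environment, lower layer): cools by 9.3 × 0.4 = 3.72°C, giving 16.28°C.
  From 1100 m to 2800 m (environment, upper layer): cools by 11.9 × 1.7 = 20.23°C, giving -3.95°C.
T_parcel − T_env = 2.52 − (-3.95) = +6.47°C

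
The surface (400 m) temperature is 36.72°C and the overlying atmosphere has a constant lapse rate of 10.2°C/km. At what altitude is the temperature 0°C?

Height above start = (36.72 − 0) / 10.2 = 3.6 km
Altitude = 400 m + 3600 m = 4000 m

4000 m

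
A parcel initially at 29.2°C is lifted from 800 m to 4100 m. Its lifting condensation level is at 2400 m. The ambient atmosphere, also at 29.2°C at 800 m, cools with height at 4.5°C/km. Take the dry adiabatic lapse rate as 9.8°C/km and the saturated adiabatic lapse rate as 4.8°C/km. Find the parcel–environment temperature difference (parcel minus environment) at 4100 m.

-8.99°C (parcel cooler than environment)

Parcel:
  From 800 m to 2400 m (dry): cools by 9.8 × 1.6 = 15.68°C, giving 13.52°C.
  From 2400 m to 4100 m (saturated): cools by 4.8 × 1.7 = 8.16°C, giving 5.36°C.
Environment:
  From 800 m to 4100 m (environment): cools by 4.5 × 3.3 = 14.85°C, giving 14.35°C.
T_parcel − T_env = 5.36 − 14.35 = -8.99°C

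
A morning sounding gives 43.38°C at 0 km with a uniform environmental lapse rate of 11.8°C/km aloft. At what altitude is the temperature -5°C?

4.1 km

Height above start = (43.38 − (-5)) / 11.8 = 4.1 km
Altitude = 0 m + 4100 m = 4100 m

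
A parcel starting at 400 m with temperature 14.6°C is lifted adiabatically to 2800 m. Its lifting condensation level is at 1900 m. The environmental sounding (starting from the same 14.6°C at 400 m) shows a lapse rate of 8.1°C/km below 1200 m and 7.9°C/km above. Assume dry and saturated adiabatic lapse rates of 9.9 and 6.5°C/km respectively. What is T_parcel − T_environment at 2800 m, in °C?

-1.58°C (parcel cooler than environment)

Parcel:
  400 → 1900 m (dry, 9.9°C/km): ΔT = -9.9 × 1.5 = -14.85°C → T = -0.25°C
  1900 → 2800 m (saturated, 6.5°C/km): ΔT = -6.5 × 0.9 = -5.85°C → T = -6.1°C
Environment:
  400 → 1200 m (environment, lower layer, 8.1°C/km): ΔT = -8.1 × 0.8 = -6.48°C → T = 8.12°C
  1200 → 2800 m (environment, upper layer, 7.9°C/km): ΔT = -7.9 × 1.6 = -12.64°C → T = -4.52°C
T_parcel − T_env = -6.1 − (-4.52) = -1.58°C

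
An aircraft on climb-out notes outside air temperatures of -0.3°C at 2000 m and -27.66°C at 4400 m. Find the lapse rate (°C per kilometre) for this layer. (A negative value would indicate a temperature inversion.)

11.4°C/km

Γ = −ΔT/Δz = (-0.3 − (-27.66)) / (4400 − 2000) m
  = 27.36°C / 2.4 km = 11.4°C/km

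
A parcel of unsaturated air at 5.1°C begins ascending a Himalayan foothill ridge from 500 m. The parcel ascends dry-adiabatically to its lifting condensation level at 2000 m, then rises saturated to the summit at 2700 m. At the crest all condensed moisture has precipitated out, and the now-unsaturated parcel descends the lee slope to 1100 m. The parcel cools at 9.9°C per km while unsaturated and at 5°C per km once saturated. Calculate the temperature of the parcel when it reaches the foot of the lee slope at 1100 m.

From 500 m to 2000 m (dry): cools by 9.9 × 1.5 = 14.85°C, giving -9.75°C.
From 2000 m to 2700 m (saturated): cools by 5 × 0.7 = 3.5°C, giving -13.25°C.
From 2700 m to 1100 m (dry descent): warms by 9.9 × 1.6 = 15.84°C, giving 2.59°C.

2.59°C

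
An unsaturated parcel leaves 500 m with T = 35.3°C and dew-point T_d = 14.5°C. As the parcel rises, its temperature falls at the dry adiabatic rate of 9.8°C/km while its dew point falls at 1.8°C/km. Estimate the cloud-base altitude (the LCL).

T and T_d converge at 9.8 − 1.8 = 8°C per km
Height above start = (35.3 − 14.5) / 8 = 2.6 km
LCL altitude = 500 m + 2600 m = 3100 m

3100 m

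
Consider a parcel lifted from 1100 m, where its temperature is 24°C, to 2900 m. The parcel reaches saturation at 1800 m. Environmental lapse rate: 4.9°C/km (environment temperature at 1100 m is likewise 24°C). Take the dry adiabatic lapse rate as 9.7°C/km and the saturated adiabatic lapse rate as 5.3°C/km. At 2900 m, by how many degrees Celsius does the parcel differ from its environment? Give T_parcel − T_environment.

-3.8°C (parcel cooler than environment)

Parcel:
  1100–1800 m, dry: Δz = 0.7 km ⇒ ΔT = -6.79°C; T = 17.21°C
  1800–2900 m, saturated: Δz = 1.1 km ⇒ ΔT = -5.83°C; T = 11.38°C
Environment:
  1100–2900 m, environment: Δz = 1.8 km ⇒ ΔT = -8.82°C; T = 15.18°C
T_parcel − T_env = 11.38 − 15.18 = -3.8°C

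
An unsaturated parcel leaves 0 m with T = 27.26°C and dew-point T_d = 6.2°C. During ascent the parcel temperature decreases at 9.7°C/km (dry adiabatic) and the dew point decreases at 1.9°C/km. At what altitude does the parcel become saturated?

T and T_d converge at 9.7 − 1.9 = 7.8°C per km
Height above start = (27.26 − 6.2) / 7.8 = 2.7 km
LCL altitude = 0 m + 2700 m = 2700 m

2700 m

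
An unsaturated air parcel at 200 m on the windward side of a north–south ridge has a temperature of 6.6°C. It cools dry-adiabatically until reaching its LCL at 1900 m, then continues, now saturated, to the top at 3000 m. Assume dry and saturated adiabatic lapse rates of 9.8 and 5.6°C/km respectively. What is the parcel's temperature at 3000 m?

200 → 1900 m (dry, 9.8°C/km): ΔT = -9.8 × 1.7 = -16.66°C → T = -10.06°C
1900 → 3000 m (saturated, 5.6°C/km): ΔT = -5.6 × 1.1 = -6.16°C → T = -16.22°C

-16.22°C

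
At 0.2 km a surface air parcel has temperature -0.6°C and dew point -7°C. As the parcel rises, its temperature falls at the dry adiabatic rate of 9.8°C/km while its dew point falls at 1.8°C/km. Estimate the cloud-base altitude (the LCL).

T and T_d converge at 9.8 − 1.8 = 8°C per km
Height above start = (-0.6 − (-7)) / 8 = 0.8 km
LCL altitude = 200 m + 800 m = 1000 m

1 km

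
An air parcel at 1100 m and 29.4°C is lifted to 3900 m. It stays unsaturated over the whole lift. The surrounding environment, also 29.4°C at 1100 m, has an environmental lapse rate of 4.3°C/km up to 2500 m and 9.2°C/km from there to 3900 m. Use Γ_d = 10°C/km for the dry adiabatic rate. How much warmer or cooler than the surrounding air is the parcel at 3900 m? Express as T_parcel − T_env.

Parcel:
  1100–3900 m, dry: Δz = 2.8 km ⇒ ΔT = -28°C; T = 1.4°C
Environment:
  1100–2500 m, environment, lower layer: Δz = 1.4 km ⇒ ΔT = -6.02°C; T = 23.38°C
  2500–3900 m, environment, upper layer: Δz = 1.4 km ⇒ ΔT = -12.88°C; T = 10.5°C
T_parcel − T_env = 1.4 − 10.5 = -9.1°C

-9.1°C (parcel cooler than environment)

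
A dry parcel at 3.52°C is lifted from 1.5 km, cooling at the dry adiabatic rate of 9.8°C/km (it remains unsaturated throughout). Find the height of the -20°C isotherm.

3.9 km

Height above start = (3.52 − (-20)) / 9.8 = 2.4 km
Altitude = 1500 m + 2400 m = 3900 m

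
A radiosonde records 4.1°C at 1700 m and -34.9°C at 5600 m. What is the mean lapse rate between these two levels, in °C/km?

10°C/km

Γ = −ΔT/Δz = (4.1 − (-34.9)) / (5600 − 1700) m
  = 39°C / 3.9 km = 10°C/km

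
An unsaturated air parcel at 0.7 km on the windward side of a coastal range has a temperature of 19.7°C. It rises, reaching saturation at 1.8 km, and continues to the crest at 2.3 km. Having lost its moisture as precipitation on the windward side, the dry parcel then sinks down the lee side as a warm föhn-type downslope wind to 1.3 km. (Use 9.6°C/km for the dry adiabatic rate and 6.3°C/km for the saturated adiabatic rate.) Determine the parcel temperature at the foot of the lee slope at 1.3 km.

15.59°C

700–1800 m, dry: Δz = 1.1 km ⇒ ΔT = -10.56°C; T = 9.14°C
1800–2300 m, saturated: Δz = 0.5 km ⇒ ΔT = -3.15°C; T = 5.99°C
2300–1300 m, dry descent: Δz = 1 km ⇒ ΔT = +9.6°C; T = 15.59°C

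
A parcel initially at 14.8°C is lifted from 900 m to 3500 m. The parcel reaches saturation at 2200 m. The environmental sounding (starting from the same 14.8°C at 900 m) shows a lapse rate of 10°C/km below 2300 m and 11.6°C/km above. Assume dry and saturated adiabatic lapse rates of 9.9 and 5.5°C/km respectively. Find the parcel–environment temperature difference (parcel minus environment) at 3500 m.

Parcel:
  900 → 2200 m (dry, 9.9°C/km): ΔT = -9.9 × 1.3 = -12.87°C → T = 1.93°C
  2200 → 3500 m (saturated, 5.5°C/km): ΔT = -5.5 × 1.3 = -7.15°C → T = -5.22°C
Environment:
  900 → 2300 m (environment, lower layer, 10°C/km): ΔT = -10 × 1.4 = -14°C → T = 0.8°C
  2300 → 3500 m (environment, upper layer, 11.6°C/km): ΔT = -11.6 × 1.2 = -13.92°C → T = -13.12°C
T_parcel − T_env = -5.22 − (-13.12) = +7.9°C

+7.9°C (parcel warmer than environment)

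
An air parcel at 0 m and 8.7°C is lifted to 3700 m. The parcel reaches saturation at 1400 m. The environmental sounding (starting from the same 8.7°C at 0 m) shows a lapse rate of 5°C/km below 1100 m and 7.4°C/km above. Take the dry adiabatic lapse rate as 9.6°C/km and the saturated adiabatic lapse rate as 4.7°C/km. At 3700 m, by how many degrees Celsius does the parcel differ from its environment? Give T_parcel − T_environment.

+0.49°C (parcel warmer than environment)

Parcel:
  0 → 1400 m (dry, 9.6°C/km): ΔT = -9.6 × 1.4 = -13.44°C → T = -4.74°C
  1400 → 3700 m (saturated, 4.7°C/km): ΔT = -4.7 × 2.3 = -10.81°C → T = -15.55°C
Environment:
  0 → 1100 m (environment, lower layer, 5°C/km): ΔT = -5 × 1.1 = -5.5°C → T = 3.2°C
  1100 → 3700 m (environment, upper layer, 7.4°C/km): ΔT = -7.4 × 2.6 = -19.24°C → T = -16.04°C
T_parcel − T_env = -15.55 − (-16.04) = +0.49°C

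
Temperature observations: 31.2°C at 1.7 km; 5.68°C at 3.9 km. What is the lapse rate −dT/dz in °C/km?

11.6°C/km

Γ = −ΔT/Δz = (31.2 − 5.68) / (3900 − 1700) m
  = 25.52°C / 2.2 km = 11.6°C/km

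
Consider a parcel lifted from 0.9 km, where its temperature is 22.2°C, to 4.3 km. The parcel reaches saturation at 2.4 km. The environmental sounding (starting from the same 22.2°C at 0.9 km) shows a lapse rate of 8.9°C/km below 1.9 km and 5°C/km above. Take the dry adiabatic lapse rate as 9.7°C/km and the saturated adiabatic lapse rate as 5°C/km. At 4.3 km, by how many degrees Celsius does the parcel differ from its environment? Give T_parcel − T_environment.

Parcel:
  From 900 m to 2400 m (dry): cools by 9.7 × 1.5 = 14.55°C, giving 7.65°C.
  From 2400 m to 4300 m (saturated): cools by 5 × 1.9 = 9.5°C, giving -1.85°C.
Environment:
  From 900 m to 1900 m (environment, lower layer): cools by 8.9 × 1 = 8.9°C, giving 13.3°C.
  From 1900 m to 4300 m (environment, upper layer): cools by 5 × 2.4 = 12°C, giving 1.3°C.
T_parcel − T_env = -1.85 − 1.3 = -3.15°C

-3.15°C (parcel cooler than environment)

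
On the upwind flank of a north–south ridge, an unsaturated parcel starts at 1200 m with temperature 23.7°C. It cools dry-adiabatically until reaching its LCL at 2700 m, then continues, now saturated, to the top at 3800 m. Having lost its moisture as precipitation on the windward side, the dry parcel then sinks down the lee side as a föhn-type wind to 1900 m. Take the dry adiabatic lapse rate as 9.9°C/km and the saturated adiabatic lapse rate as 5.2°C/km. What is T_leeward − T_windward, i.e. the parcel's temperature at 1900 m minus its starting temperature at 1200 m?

1200 → 2700 m (dry, 9.9°C/km): ΔT = -9.9 × 1.5 = -14.85°C → T = 8.85°C
2700 → 3800 m (saturated, 5.2°C/km): ΔT = -5.2 × 1.1 = -5.72°C → T = 3.13°C
3800 → 1900 m (dry descent, 9.9°C/km): ΔT = +9.9 × 1.9 = +18.81°C → T = 21.94°C
Net change vs windward start: 21.94 − 23.7 = -1.76°C

-1.76°C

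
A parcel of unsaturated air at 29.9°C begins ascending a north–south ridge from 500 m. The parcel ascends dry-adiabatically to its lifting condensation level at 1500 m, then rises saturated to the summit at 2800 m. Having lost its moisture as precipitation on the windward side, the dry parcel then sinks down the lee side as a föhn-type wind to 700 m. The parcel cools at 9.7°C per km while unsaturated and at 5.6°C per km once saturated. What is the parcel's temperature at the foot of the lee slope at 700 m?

33.29°C

Dry to 1500 m: -9.7 × 1 km = -9.7°C, so T = 20.2°C.
Saturated to 2800 m: -5.6 × 1.3 km = -7.28°C, so T = 12.92°C.
Dry descent to 700 m: +9.7 × 2.1 km = +20.37°C, so T = 33.29°C.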